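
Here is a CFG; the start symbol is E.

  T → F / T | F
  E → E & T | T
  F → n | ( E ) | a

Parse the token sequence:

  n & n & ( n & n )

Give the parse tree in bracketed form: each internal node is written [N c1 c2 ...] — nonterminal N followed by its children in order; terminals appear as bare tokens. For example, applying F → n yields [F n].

[E [E [E [T [F n]]] & [T [F n]]] & [T [F ( [E [E [T [F n]]] & [T [F n]]] )]]]

E
E & T
E & T & T
T & T & T
F & T & T
n & T & T
n & F & T
n & n & T
n & n & F
n & n & ( E )
n & n & ( E & T )
n & n & ( T & T )
n & n & ( F & T )
n & n & ( n & T )
n & n & ( n & F )
n & n & ( n & n )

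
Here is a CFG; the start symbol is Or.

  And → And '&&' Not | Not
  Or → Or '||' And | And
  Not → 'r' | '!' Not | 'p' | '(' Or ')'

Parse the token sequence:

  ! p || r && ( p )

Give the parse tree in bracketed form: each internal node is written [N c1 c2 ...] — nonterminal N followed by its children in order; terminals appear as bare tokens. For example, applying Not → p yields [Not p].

[Or [Or [And [Not ! [Not p]]]] || [And [And [Not r]] && [Not ( [Or [And [Not p]]] )]]]

Or
Or || And
And || And
Not || And
! Not || And
! p || And
! p || And && Not
! p || Not && Not
! p || r && Not
! p || r && ( Or )
! p || r && ( And )
! p || r && ( Not )
! p || r && ( p )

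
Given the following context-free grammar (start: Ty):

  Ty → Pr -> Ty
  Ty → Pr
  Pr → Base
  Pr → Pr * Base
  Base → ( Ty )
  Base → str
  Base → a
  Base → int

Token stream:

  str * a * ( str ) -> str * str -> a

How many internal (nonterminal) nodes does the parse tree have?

18

[Ty [Pr [Pr [Pr [Base str]] * [Base a]] * [Base ( [Ty [Pr [Base str]]] )]] -> [Ty [Pr [Pr [Base str]] * [Base str]] -> [Ty [Pr [Base a]]]]]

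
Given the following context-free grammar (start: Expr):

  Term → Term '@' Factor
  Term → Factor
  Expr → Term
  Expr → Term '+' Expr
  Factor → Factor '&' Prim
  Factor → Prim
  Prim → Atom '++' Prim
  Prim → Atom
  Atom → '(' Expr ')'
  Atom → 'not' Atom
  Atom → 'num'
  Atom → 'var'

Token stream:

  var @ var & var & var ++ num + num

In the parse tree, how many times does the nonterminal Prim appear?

[Expr [Term [Term [Factor [Prim [Atom var]]]] @ [Factor [Factor [Factor [Prim [Atom var]]] & [Prim [Atom var]]] & [Prim [Atom var] ++ [Prim [Atom num]]]]] + [Expr [Term [Factor [Prim [Atom num]]]]]]

6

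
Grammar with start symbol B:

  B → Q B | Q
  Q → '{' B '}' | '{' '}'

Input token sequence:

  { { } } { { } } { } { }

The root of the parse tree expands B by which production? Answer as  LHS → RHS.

[B [Q { [B [Q { }]] }] [B [Q { [B [Q { }]] }] [B [Q { }] [B [Q { }]]]]]

B → Q B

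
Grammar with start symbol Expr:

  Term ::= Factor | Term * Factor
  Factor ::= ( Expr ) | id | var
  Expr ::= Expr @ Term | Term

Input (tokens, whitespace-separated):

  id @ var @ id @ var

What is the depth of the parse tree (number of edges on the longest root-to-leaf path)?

[Expr [Expr [Expr [Expr [Term [Factor id]]] @ [Term [Factor var]]] @ [Term [Factor id]]] @ [Term [Factor var]]]

6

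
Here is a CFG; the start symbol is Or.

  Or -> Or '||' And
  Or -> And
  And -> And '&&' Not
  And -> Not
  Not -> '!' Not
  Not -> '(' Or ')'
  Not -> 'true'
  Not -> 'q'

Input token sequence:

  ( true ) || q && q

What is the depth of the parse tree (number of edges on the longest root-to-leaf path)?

7

[Or [Or [And [Not ( [Or [And [Not true]]] )]]] || [And [And [Not q]] && [Not q]]]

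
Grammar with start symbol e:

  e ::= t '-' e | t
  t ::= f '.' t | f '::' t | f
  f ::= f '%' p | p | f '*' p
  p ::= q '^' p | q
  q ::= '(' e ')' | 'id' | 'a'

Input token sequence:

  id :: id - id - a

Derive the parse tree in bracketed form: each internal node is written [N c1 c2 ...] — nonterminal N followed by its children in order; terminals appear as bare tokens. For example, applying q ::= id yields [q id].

[e [t [f [p [q id]]] :: [t [f [p [q id]]]]] - [e [t [f [p [q id]]]] - [e [t [f [p [q a]]]]]]]

e
t - e
f :: t - e
p :: t - e
q :: t - e
id :: t - e
id :: f - e
id :: p - e
id :: q - e
id :: id - e
id :: id - t - e
id :: id - f - e
id :: id - p - e
id :: id - q - e
id :: id - id - e
id :: id - id - t
id :: id - id - f
id :: id - id - p
id :: id - id - q
id :: id - id - a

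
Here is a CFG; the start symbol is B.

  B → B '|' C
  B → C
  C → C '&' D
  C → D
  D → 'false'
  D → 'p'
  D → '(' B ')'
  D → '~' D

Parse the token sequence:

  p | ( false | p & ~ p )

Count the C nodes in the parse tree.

[B [B [C [D p]]] | [C [D ( [B [B [C [D false]]] | [C [C [D p]] & [D ~ [D p]]]] )]]]

5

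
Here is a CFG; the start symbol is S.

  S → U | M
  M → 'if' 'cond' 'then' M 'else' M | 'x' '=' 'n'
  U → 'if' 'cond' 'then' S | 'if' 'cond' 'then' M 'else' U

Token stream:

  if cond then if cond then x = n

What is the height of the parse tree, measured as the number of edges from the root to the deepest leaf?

6

[S [U if cond then [S [U if cond then [S [M x = n]]]]]]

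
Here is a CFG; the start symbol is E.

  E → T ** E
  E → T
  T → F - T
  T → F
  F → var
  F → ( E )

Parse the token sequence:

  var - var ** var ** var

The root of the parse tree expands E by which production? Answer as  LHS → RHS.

E → T ** E

[E [T [F var] - [T [F var]]] ** [E [T [F var]] ** [E [T [F var]]]]]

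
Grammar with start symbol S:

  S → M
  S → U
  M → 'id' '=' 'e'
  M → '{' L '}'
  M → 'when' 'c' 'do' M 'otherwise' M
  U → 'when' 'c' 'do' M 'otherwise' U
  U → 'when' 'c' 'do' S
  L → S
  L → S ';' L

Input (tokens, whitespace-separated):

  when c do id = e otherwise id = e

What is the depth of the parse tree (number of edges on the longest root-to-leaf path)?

[S [M when c do [M id = e] otherwise [M id = e]]]

3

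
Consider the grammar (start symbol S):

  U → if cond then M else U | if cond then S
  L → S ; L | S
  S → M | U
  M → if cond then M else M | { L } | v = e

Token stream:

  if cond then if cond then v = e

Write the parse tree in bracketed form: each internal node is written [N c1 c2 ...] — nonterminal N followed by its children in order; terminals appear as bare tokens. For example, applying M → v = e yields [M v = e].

S
U
if cond then S
if cond then U
if cond then if cond then S
if cond then if cond then M
if cond then if cond then v = e

[S [U if cond then [S [U if cond then [S [M v = e]]]]]]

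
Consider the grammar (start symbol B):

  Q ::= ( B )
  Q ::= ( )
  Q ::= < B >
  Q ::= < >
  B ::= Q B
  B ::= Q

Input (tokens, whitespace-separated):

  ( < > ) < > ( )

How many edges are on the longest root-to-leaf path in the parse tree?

[B [Q ( [B [Q < >]] )] [B [Q < >] [B [Q ( )]]]]

4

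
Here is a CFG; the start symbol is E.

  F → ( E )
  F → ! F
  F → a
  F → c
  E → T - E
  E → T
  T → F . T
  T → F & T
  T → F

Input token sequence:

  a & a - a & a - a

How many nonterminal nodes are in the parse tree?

[E [T [F a] & [T [F a]]] - [E [T [F a] & [T [F a]]] - [E [T [F a]]]]]

13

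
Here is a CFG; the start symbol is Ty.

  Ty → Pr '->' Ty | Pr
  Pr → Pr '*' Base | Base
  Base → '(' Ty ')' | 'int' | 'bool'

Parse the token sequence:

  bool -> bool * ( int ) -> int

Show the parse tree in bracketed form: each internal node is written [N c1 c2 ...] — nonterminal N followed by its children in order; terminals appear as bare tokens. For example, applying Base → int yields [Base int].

Ty
Pr -> Ty
Base -> Ty
bool -> Ty
bool -> Pr -> Ty
bool -> Pr * Base -> Ty
bool -> Base * Base -> Ty
bool -> bool * Base -> Ty
bool -> bool * ( Ty ) -> Ty
bool -> bool * ( Pr ) -> Ty
bool -> bool * ( Base ) -> Ty
bool -> bool * ( int ) -> Ty
bool -> bool * ( int ) -> Pr
bool -> bool * ( int ) -> Base
bool -> bool * ( int ) -> int

[Ty [Pr [Base bool]] -> [Ty [Pr [Pr [Base bool]] * [Base ( [Ty [Pr [Base int]]] )]] -> [Ty [Pr [Base int]]]]]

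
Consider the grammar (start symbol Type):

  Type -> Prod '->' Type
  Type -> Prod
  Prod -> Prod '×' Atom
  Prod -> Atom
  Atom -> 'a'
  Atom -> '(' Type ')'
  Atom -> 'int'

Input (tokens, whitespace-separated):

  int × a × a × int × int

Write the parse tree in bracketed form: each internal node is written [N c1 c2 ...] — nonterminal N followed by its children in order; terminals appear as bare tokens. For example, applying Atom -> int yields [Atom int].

Type
Prod
Prod × Atom
Prod × Atom × Atom
Prod × Atom × Atom × Atom
Prod × Atom × Atom × Atom × Atom
Atom × Atom × Atom × Atom × Atom
int × Atom × Atom × Atom × Atom
int × a × Atom × Atom × Atom
int × a × a × Atom × Atom
int × a × a × int × Atom
int × a × a × int × int

[Type [Prod [Prod [Prod [Prod [Prod [Atom int]] × [Atom a]] × [Atom a]] × [Atom int]] × [Atom int]]]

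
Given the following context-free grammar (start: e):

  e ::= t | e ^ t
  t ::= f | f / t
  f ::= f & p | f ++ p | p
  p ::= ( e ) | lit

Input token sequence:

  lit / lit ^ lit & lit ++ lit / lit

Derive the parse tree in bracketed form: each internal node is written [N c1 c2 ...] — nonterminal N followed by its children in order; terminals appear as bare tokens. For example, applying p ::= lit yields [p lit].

[e [e [t [f [p lit]] / [t [f [p lit]]]]] ^ [t [f [f [f [p lit]] & [p lit]] ++ [p lit]] / [t [f [p lit]]]]]

e
e ^ t
t ^ t
f / t ^ t
p / t ^ t
lit / t ^ t
lit / f ^ t
lit / p ^ t
lit / lit ^ t
lit / lit ^ f / t
lit / lit ^ f ++ p / t
lit / lit ^ f & p ++ p / t
lit / lit ^ p & p ++ p / t
lit / lit ^ lit & p ++ p / t
lit / lit ^ lit & lit ++ p / t
lit / lit ^ lit & lit ++ lit / t
lit / lit ^ lit & lit ++ lit / f
lit / lit ^ lit & lit ++ lit / p
lit / lit ^ lit & lit ++ lit / lit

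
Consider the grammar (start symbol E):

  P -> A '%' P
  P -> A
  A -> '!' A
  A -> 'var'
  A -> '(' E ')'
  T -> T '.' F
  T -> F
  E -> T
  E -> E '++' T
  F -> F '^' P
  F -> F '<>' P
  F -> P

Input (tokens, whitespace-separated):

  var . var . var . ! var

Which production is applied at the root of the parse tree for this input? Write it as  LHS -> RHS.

[E [T [T [T [T [F [P [A var]]]] . [F [P [A var]]]] . [F [P [A var]]]] . [F [P [A ! [A var]]]]]]

E -> T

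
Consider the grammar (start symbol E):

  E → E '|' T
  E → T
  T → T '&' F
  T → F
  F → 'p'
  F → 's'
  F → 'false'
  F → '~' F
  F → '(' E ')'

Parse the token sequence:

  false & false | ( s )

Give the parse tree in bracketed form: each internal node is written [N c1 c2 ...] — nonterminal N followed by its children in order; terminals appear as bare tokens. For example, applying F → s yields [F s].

E
E | T
T | T
T & F | T
F & F | T
false & F | T
false & false | T
false & false | F
false & false | ( E )
false & false | ( T )
false & false | ( F )
false & false | ( s )

[E [E [T [T [F false]] & [F false]]] | [T [F ( [E [T [F s]]] )]]]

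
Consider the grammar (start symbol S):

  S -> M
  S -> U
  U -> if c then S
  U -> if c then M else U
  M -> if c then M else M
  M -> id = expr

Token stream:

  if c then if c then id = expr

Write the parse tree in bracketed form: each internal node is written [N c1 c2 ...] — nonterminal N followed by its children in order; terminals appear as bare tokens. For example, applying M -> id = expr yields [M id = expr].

[S [U if c then [S [U if c then [S [M id = expr]]]]]]

S
U
if c then S
if c then U
if c then if c then S
if c then if c then M
if c then if c then id = expr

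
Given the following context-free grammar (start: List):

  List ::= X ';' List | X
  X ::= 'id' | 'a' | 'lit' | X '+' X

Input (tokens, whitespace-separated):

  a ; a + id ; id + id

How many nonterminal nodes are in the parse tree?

10

[List [X a] ; [List [X [X a] + [X id]] ; [List [X [X id] + [X id]]]]]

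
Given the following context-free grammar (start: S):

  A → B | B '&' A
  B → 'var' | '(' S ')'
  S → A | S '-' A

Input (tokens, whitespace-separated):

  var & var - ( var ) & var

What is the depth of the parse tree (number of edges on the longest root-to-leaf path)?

[S [S [A [B var] & [A [B var]]]] - [A [B ( [S [A [B var]]] )] & [A [B var]]]]

6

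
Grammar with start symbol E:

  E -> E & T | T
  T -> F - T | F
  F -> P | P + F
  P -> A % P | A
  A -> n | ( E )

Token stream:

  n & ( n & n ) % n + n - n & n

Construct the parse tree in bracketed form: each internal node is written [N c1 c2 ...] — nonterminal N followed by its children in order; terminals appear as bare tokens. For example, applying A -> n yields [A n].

[E [E [E [T [F [P [A n]]]]] & [T [F [P [A ( [E [E [T [F [P [A n]]]]] & [T [F [P [A n]]]]] )] % [P [A n]]] + [F [P [A n]]]] - [T [F [P [A n]]]]]] & [T [F [P [A n]]]]]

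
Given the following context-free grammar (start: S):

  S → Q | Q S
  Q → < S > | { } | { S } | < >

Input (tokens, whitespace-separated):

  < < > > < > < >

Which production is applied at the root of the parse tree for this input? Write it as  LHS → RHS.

[S [Q < [S [Q < >]] >] [S [Q < >] [S [Q < >]]]]

S → Q S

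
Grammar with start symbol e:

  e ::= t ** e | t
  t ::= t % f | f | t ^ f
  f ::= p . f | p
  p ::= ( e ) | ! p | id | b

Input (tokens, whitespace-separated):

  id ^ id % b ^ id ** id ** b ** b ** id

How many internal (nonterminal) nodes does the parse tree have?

29

[e [t [t [t [t [f [p id]]] ^ [f [p id]]] % [f [p b]]] ^ [f [p id]]] ** [e [t [f [p id]]] ** [e [t [f [p b]]] ** [e [t [f [p b]]] ** [e [t [f [p id]]]]]]]]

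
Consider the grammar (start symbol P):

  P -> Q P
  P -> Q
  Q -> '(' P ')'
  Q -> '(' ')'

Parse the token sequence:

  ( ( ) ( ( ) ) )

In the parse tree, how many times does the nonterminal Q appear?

4

[P [Q ( [P [Q ( )] [P [Q ( [P [Q ( )]] )]]] )]]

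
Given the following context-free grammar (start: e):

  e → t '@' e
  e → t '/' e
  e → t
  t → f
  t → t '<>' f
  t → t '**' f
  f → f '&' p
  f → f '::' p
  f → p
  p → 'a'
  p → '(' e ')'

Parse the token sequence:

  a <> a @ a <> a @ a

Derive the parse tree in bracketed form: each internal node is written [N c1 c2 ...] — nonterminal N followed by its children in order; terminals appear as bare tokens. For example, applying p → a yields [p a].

e
t @ e
t <> f @ e
f <> f @ e
p <> f @ e
a <> f @ e
a <> p @ e
a <> a @ e
a <> a @ t @ e
a <> a @ t <> f @ e
a <> a @ f <> f @ e
a <> a @ p <> f @ e
a <> a @ a <> f @ e
a <> a @ a <> p @ e
a <> a @ a <> a @ e
a <> a @ a <> a @ t
a <> a @ a <> a @ f
a <> a @ a <> a @ p
a <> a @ a <> a @ a

[e [t [t [f [p a]]] <> [f [p a]]] @ [e [t [t [f [p a]]] <> [f [p a]]] @ [e [t [f [p a]]]]]]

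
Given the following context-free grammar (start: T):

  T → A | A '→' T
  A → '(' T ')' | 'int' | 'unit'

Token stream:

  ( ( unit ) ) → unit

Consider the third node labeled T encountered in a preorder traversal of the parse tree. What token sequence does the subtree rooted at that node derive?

[T [A ( [T [A ( [T [A unit]] )]] )] → [T [A unit]]]

unit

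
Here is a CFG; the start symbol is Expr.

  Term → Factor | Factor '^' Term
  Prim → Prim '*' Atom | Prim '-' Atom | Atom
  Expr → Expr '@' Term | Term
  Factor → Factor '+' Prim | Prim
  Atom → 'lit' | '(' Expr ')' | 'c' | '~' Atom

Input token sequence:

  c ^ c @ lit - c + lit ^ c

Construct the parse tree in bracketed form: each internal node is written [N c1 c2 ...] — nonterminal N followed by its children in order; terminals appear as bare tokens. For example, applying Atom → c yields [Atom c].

Expr
Expr @ Term
Term @ Term
Factor ^ Term @ Term
Prim ^ Term @ Term
Atom ^ Term @ Term
c ^ Term @ Term
c ^ Factor @ Term
c ^ Prim @ Term
c ^ Atom @ Term
c ^ c @ Term
c ^ c @ Factor ^ Term
c ^ c @ Factor + Prim ^ Term
c ^ c @ Prim + Prim ^ Term
c ^ c @ Prim - Atom + Prim ^ Term
c ^ c @ Atom - Atom + Prim ^ Term
c ^ c @ lit - Atom + Prim ^ Term
c ^ c @ lit - c + Prim ^ Term
c ^ c @ lit - c + Atom ^ Term
c ^ c @ lit - c + lit ^ Term
c ^ c @ lit - c + lit ^ Factor
c ^ c @ lit - c + lit ^ Prim
c ^ c @ lit - c + lit ^ Atom
c ^ c @ lit - c + lit ^ c

[Expr [Expr [Term [Factor [Prim [Atom c]]] ^ [Term [Factor [Prim [Atom c]]]]]] @ [Term [Factor [Factor [Prim [Prim [Atom lit]] - [Atom c]]] + [Prim [Atom lit]]] ^ [Term [Factor [Prim [Atom c]]]]]]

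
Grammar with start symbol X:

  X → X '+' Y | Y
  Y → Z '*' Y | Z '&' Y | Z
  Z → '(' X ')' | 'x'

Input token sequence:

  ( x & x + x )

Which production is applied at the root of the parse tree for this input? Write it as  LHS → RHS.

[X [Y [Z ( [X [X [Y [Z x] & [Y [Z x]]]] + [Y [Z x]]] )]]]

X → Y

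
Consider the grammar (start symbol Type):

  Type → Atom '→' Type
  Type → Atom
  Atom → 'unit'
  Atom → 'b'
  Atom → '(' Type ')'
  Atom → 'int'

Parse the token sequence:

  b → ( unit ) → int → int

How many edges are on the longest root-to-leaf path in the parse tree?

[Type [Atom b] → [Type [Atom ( [Type [Atom unit]] )] → [Type [Atom int] → [Type [Atom int]]]]]

5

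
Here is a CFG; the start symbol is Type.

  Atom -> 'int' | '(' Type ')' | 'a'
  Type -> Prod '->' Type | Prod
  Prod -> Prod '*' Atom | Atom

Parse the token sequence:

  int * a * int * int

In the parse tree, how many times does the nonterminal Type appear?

1

[Type [Prod [Prod [Prod [Prod [Atom int]] * [Atom a]] * [Atom int]] * [Atom int]]]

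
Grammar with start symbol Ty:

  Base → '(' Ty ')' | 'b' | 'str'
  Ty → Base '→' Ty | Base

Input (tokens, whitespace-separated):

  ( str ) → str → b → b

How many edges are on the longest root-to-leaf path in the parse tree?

5

[Ty [Base ( [Ty [Base str]] )] → [Ty [Base str] → [Ty [Base b] → [Ty [Base b]]]]]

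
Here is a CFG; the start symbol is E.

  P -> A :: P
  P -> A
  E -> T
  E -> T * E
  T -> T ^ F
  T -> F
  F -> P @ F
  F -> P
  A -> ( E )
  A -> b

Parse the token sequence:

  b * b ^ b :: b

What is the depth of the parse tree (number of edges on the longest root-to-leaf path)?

7

[E [T [F [P [A b]]]] * [E [T [T [F [P [A b]]]] ^ [F [P [A b] :: [P [A b]]]]]]]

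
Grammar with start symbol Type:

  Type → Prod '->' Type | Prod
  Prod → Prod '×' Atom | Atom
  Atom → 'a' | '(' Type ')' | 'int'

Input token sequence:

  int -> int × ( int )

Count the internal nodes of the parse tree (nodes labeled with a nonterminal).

11

[Type [Prod [Atom int]] -> [Type [Prod [Prod [Atom int]] × [Atom ( [Type [Prod [Atom int]]] )]]]]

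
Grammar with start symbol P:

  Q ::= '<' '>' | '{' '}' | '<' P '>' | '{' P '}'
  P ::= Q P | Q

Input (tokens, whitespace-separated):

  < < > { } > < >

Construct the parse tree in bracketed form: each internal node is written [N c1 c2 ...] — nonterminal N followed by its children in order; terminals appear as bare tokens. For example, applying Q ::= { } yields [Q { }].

P
Q P
< P > P
< Q P > P
< < > P > P
< < > Q > P
< < > { } > P
< < > { } > Q
< < > { } > < >

[P [Q < [P [Q < >] [P [Q { }]]] >] [P [Q < >]]]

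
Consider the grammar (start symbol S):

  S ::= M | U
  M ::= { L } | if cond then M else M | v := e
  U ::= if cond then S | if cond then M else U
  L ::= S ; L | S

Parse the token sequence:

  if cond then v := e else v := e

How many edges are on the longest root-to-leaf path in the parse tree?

3

[S [M if cond then [M v := e] else [M v := e]]]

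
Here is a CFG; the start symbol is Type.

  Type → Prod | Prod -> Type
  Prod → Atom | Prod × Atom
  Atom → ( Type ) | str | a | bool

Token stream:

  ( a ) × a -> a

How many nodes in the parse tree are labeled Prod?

4

[Type [Prod [Prod [Atom ( [Type [Prod [Atom a]]] )]] × [Atom a]] -> [Type [Prod [Atom a]]]]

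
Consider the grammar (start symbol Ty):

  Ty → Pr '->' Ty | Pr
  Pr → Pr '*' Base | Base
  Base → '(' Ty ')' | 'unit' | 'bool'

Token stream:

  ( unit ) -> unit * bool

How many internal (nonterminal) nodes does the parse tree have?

[Ty [Pr [Base ( [Ty [Pr [Base unit]]] )]] -> [Ty [Pr [Pr [Base unit]] * [Base bool]]]]

11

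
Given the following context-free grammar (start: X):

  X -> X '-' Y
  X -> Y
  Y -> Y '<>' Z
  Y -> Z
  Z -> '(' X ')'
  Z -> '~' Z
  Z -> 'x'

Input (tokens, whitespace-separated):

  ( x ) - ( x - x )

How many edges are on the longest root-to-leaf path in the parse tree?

7

[X [X [Y [Z ( [X [Y [Z x]]] )]]] - [Y [Z ( [X [X [Y [Z x]]] - [Y [Z x]]] )]]]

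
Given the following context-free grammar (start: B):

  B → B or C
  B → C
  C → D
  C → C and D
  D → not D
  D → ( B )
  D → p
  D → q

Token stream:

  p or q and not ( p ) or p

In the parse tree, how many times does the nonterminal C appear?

[B [B [B [C [D p]]] or [C [C [D q]] and [D not [D ( [B [C [D p]]] )]]]] or [C [D p]]]

5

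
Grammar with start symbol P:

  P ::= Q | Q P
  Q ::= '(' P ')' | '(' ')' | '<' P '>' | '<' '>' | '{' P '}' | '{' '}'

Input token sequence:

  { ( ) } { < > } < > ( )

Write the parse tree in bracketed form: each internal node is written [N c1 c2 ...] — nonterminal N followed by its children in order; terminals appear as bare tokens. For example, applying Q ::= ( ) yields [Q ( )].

P
Q P
{ P } P
{ Q } P
{ ( ) } P
{ ( ) } Q P
{ ( ) } { P } P
{ ( ) } { Q } P
{ ( ) } { < > } P
{ ( ) } { < > } Q P
{ ( ) } { < > } < > P
{ ( ) } { < > } < > Q
{ ( ) } { < > } < > ( )

[P [Q { [P [Q ( )]] }] [P [Q { [P [Q < >]] }] [P [Q < >] [P [Q ( )]]]]]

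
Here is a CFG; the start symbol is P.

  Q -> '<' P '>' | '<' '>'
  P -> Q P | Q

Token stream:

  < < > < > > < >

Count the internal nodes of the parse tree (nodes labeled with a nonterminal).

[P [Q < [P [Q < >] [P [Q < >]]] >] [P [Q < >]]]

8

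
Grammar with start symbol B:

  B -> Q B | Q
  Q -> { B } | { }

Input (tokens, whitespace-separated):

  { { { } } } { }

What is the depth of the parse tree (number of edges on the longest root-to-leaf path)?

[B [Q { [B [Q { [B [Q { }]] }]] }] [B [Q { }]]]

6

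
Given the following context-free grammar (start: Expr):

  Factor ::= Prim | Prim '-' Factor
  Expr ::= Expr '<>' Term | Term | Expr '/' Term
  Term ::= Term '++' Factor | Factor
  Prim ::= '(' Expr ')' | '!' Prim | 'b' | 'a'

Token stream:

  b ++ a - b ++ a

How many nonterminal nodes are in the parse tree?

[Expr [Term [Term [Term [Factor [Prim b]]] ++ [Factor [Prim a] - [Factor [Prim b]]]] ++ [Factor [Prim a]]]]

12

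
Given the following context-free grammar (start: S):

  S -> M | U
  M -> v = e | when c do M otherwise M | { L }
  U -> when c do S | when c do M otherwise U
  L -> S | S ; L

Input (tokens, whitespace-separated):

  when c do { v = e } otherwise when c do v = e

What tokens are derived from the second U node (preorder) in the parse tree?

[S [U when c do [M { [L [S [M v = e]]] }] otherwise [U when c do [S [M v = e]]]]]

when c do v = e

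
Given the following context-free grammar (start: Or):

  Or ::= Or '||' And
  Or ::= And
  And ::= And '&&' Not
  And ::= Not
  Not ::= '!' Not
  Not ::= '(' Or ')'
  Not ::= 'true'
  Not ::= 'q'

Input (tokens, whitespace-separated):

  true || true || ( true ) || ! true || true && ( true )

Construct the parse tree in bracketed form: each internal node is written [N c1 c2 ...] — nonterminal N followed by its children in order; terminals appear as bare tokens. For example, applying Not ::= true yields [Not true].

[Or [Or [Or [Or [Or [And [Not true]]] || [And [Not true]]] || [And [Not ( [Or [And [Not true]]] )]]] || [And [Not ! [Not true]]]] || [And [And [Not true]] && [Not ( [Or [And [Not true]]] )]]]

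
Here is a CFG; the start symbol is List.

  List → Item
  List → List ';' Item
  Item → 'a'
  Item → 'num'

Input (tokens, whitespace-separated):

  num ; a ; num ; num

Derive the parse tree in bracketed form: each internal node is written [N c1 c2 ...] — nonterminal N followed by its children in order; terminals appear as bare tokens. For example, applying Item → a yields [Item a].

List
List ; Item
List ; Item ; Item
List ; Item ; Item ; Item
Item ; Item ; Item ; Item
num ; Item ; Item ; Item
num ; a ; Item ; Item
num ; a ; num ; Item
num ; a ; num ; num

[List [List [List [List [Item num]] ; [Item a]] ; [Item num]] ; [Item num]]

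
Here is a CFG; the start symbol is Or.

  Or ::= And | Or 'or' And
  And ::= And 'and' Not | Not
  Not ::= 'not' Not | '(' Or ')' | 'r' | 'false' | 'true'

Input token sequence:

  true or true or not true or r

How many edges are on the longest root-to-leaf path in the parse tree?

[Or [Or [Or [Or [And [Not true]]] or [And [Not true]]] or [And [Not not [Not true]]]] or [And [Not r]]]

6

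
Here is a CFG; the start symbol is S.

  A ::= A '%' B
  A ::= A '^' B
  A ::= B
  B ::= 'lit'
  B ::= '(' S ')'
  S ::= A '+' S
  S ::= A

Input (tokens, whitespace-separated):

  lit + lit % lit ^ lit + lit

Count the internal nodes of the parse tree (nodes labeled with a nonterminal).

13

[S [A [B lit]] + [S [A [A [A [B lit]] % [B lit]] ^ [B lit]] + [S [A [B lit]]]]]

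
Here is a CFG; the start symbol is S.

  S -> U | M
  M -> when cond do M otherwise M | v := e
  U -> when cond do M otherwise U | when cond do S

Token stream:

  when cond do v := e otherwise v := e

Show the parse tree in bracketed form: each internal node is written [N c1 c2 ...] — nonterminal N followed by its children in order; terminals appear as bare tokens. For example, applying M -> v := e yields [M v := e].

[S [M when cond do [M v := e] otherwise [M v := e]]]

S
M
when cond do M otherwise M
when cond do v := e otherwise M
when cond do v := e otherwise v := e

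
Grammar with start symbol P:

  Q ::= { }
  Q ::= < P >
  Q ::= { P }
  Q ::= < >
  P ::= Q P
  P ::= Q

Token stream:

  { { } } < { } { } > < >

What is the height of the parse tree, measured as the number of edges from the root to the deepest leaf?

[P [Q { [P [Q { }]] }] [P [Q < [P [Q { }] [P [Q { }]]] >] [P [Q < >]]]]

6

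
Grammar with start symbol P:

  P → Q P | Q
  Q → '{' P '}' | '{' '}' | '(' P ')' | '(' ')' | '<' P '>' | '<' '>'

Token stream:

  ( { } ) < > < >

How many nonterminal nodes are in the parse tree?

8

[P [Q ( [P [Q { }]] )] [P [Q < >] [P [Q < >]]]]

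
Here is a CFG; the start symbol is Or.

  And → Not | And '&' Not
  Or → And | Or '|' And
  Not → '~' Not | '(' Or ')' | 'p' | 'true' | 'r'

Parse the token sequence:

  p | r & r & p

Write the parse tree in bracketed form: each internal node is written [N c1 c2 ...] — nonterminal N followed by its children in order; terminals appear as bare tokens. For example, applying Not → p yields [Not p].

[Or [Or [And [Not p]]] | [And [And [And [Not r]] & [Not r]] & [Not p]]]

Or
Or | And
And | And
Not | And
p | And
p | And & Not
p | And & Not & Not
p | Not & Not & Not
p | r & Not & Not
p | r & r & Not
p | r & r & p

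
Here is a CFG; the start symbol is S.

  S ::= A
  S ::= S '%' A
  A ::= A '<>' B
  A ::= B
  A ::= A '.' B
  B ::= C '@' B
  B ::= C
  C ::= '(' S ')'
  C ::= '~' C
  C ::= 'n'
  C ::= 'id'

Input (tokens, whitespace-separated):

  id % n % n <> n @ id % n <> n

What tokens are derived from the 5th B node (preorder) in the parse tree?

[S [S [S [S [A [B [C id]]]] % [A [B [C n]]]] % [A [A [B [C n]]] <> [B [C n] @ [B [C id]]]]] % [A [A [B [C n]]] <> [B [C n]]]]

id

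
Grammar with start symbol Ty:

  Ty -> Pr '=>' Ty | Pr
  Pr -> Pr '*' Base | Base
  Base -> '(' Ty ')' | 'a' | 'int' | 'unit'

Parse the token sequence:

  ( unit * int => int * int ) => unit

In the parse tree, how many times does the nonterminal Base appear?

[Ty [Pr [Base ( [Ty [Pr [Pr [Base unit]] * [Base int]] => [Ty [Pr [Pr [Base int]] * [Base int]]]] )]] => [Ty [Pr [Base unit]]]]

6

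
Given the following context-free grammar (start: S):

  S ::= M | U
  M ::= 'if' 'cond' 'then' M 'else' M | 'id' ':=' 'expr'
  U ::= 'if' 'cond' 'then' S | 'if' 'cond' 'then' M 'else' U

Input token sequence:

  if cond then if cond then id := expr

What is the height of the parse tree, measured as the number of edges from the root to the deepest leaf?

[S [U if cond then [S [U if cond then [S [M id := expr]]]]]]

6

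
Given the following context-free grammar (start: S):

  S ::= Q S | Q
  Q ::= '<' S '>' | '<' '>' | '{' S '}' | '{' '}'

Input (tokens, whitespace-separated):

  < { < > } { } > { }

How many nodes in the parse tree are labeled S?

5

[S [Q < [S [Q { [S [Q < >]] }] [S [Q { }]]] >] [S [Q { }]]]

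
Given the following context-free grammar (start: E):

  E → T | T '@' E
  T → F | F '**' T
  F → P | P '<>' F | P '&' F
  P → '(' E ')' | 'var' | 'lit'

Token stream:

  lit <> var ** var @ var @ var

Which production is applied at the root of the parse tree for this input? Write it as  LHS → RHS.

E → T '@' E

[E [T [F [P lit] <> [F [P var]]] ** [T [F [P var]]]] @ [E [T [F [P var]]] @ [E [T [F [P var]]]]]]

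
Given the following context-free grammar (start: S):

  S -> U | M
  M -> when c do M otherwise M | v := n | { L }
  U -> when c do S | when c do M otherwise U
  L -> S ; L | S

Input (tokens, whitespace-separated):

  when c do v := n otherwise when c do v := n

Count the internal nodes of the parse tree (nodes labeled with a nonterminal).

[S [U when c do [M v := n] otherwise [U when c do [S [M v := n]]]]]

6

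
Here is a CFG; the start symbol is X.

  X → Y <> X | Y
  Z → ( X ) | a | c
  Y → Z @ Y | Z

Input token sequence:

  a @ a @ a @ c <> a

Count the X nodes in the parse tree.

2

[X [Y [Z a] @ [Y [Z a] @ [Y [Z a] @ [Y [Z c]]]]] <> [X [Y [Z a]]]]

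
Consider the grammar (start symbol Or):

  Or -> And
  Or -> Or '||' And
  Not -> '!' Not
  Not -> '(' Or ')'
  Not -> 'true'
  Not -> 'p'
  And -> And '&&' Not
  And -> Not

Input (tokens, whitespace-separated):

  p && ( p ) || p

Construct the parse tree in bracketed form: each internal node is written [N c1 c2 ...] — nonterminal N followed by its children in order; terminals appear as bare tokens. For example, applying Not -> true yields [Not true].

Or
Or || And
And || And
And && Not || And
Not && Not || And
p && Not || And
p && ( Or ) || And
p && ( And ) || And
p && ( Not ) || And
p && ( p ) || And
p && ( p ) || Not
p && ( p ) || p

[Or [Or [And [And [Not p]] && [Not ( [Or [And [Not p]]] )]]] || [And [Not p]]]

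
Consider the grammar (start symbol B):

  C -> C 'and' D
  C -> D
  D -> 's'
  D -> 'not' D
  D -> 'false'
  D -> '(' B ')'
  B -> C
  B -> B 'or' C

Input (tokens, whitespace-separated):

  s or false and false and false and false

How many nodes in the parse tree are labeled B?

[B [B [C [D s]]] or [C [C [C [C [D false]] and [D false]] and [D false]] and [D false]]]

2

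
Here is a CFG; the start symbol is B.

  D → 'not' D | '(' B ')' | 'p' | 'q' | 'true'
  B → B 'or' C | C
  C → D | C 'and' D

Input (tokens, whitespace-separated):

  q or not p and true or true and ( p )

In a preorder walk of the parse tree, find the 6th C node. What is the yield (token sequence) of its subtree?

[B [B [B [C [D q]]] or [C [C [D not [D p]]] and [D true]]] or [C [C [D true]] and [D ( [B [C [D p]]] )]]]

p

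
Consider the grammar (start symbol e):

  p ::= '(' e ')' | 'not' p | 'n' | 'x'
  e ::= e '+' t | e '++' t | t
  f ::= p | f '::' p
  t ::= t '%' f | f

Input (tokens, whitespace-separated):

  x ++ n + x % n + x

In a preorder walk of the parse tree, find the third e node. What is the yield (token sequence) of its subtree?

[e [e [e [e [t [f [p x]]]] ++ [t [f [p n]]]] + [t [t [f [p x]]] % [f [p n]]]] + [t [f [p x]]]]

x ++ n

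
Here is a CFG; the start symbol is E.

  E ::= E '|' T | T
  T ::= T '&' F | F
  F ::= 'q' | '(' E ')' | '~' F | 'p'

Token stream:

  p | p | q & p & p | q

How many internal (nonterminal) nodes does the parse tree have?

[E [E [E [E [T [F p]]] | [T [F p]]] | [T [T [T [F q]] & [F p]] & [F p]]] | [T [F q]]]

16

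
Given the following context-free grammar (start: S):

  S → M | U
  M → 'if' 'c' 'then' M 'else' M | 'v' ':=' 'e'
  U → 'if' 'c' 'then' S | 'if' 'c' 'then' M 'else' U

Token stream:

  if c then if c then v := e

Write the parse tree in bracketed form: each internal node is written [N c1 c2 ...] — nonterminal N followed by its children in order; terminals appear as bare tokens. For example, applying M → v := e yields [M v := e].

[S [U if c then [S [U if c then [S [M v := e]]]]]]

S
U
if c then S
if c then U
if c then if c then S
if c then if c then M
if c then if c then v := e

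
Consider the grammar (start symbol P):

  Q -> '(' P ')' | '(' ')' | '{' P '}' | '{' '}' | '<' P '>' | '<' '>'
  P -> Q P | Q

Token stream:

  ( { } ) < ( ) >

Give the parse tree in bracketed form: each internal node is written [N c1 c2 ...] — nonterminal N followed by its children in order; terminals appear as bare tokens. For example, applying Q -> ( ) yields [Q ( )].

P
Q P
( P ) P
( Q ) P
( { } ) P
( { } ) Q
( { } ) < P >
( { } ) < Q >
( { } ) < ( ) >

[P [Q ( [P [Q { }]] )] [P [Q < [P [Q ( )]] >]]]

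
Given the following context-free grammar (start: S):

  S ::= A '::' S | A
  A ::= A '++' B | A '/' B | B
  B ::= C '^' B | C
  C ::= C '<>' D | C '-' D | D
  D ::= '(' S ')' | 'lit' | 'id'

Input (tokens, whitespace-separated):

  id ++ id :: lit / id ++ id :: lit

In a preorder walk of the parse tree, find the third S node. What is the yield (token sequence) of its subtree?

lit

[S [A [A [B [C [D id]]]] ++ [B [C [D id]]]] :: [S [A [A [A [B [C [D lit]]]] / [B [C [D id]]]] ++ [B [C [D id]]]] :: [S [A [B [C [D lit]]]]]]]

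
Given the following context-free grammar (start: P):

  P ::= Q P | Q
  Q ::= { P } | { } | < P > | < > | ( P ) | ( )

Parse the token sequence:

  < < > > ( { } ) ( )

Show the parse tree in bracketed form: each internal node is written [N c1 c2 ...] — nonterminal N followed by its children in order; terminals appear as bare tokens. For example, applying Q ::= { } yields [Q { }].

[P [Q < [P [Q < >]] >] [P [Q ( [P [Q { }]] )] [P [Q ( )]]]]

P
Q P
< P > P
< Q > P
< < > > P
< < > > Q P
< < > > ( P ) P
< < > > ( Q ) P
< < > > ( { } ) P
< < > > ( { } ) Q
< < > > ( { } ) ( )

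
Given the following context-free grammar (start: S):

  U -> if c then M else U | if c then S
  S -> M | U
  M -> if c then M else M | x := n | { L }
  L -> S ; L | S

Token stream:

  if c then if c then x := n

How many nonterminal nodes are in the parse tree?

6

[S [U if c then [S [U if c then [S [M x := n]]]]]]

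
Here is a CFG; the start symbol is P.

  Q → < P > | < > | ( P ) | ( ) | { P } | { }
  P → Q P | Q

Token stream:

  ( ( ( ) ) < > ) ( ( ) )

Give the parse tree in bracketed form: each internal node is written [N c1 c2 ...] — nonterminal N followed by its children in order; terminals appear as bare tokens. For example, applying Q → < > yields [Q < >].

[P [Q ( [P [Q ( [P [Q ( )]] )] [P [Q < >]]] )] [P [Q ( [P [Q ( )]] )]]]

P
Q P
( P ) P
( Q P ) P
( ( P ) P ) P
( ( Q ) P ) P
( ( ( ) ) P ) P
( ( ( ) ) Q ) P
( ( ( ) ) < > ) P
( ( ( ) ) < > ) Q
( ( ( ) ) < > ) ( P )
( ( ( ) ) < > ) ( Q )
( ( ( ) ) < > ) ( ( ) )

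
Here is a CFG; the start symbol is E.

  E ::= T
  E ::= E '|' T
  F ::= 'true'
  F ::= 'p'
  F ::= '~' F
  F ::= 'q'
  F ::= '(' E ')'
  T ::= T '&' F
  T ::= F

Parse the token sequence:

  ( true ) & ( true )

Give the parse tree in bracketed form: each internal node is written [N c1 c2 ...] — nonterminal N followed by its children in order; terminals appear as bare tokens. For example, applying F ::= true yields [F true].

E
T
T & F
F & F
( E ) & F
( T ) & F
( F ) & F
( true ) & F
( true ) & ( E )
( true ) & ( T )
( true ) & ( F )
( true ) & ( true )

[E [T [T [F ( [E [T [F true]]] )]] & [F ( [E [T [F true]]] )]]]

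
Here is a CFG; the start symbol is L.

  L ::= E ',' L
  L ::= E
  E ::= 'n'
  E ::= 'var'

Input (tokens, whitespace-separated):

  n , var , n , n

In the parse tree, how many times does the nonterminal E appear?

4

[L [E n] , [L [E var] , [L [E n] , [L [E n]]]]]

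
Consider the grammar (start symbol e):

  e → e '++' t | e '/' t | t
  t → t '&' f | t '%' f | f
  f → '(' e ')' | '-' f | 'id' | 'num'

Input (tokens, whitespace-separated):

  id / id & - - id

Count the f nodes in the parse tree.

5

[e [e [t [f id]]] / [t [t [f id]] & [f - [f - [f id]]]]]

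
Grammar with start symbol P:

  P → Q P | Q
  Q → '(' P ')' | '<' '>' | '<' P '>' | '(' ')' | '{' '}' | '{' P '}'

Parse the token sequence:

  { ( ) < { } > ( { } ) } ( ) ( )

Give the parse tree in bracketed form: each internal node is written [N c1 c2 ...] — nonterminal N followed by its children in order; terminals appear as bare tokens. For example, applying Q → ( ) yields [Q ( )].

P
Q P
{ P } P
{ Q P } P
{ ( ) P } P
{ ( ) Q P } P
{ ( ) < P > P } P
{ ( ) < Q > P } P
{ ( ) < { } > P } P
{ ( ) < { } > Q } P
{ ( ) < { } > ( P ) } P
{ ( ) < { } > ( Q ) } P
{ ( ) < { } > ( { } ) } P
{ ( ) < { } > ( { } ) } Q P
{ ( ) < { } > ( { } ) } ( ) P
{ ( ) < { } > ( { } ) } ( ) Q
{ ( ) < { } > ( { } ) } ( ) ( )

[P [Q { [P [Q ( )] [P [Q < [P [Q { }]] >] [P [Q ( [P [Q { }]] )]]]] }] [P [Q ( )] [P [Q ( )]]]]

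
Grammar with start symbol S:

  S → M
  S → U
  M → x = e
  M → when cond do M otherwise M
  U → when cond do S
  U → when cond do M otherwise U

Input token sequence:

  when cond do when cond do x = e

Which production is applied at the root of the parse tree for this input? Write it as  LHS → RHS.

[S [U when cond do [S [U when cond do [S [M x = e]]]]]]

S → U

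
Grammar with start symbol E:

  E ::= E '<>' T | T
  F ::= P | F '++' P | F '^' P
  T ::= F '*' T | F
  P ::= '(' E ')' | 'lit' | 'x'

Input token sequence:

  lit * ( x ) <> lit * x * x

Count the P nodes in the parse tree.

6

[E [E [T [F [P lit]] * [T [F [P ( [E [T [F [P x]]]] )]]]]] <> [T [F [P lit]] * [T [F [P x]] * [T [F [P x]]]]]]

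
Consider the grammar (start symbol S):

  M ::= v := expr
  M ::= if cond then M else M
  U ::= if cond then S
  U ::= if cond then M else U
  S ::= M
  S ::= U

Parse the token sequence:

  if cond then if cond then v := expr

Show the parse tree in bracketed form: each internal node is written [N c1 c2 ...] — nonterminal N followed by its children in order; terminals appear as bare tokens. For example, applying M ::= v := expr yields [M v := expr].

S
U
if cond then S
if cond then U
if cond then if cond then S
if cond then if cond then M
if cond then if cond then v := expr

[S [U if cond then [S [U if cond then [S [M v := expr]]]]]]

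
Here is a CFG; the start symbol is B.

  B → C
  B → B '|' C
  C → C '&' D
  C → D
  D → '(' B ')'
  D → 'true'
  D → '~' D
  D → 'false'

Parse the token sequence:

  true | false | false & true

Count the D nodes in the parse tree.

4

[B [B [B [C [D true]]] | [C [D false]]] | [C [C [D false]] & [D true]]]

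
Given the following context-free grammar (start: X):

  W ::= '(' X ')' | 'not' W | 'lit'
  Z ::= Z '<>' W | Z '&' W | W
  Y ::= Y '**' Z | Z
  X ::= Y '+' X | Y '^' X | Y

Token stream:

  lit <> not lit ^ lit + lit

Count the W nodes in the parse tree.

5

[X [Y [Z [Z [W lit]] <> [W not [W lit]]]] ^ [X [Y [Z [W lit]]] + [X [Y [Z [W lit]]]]]]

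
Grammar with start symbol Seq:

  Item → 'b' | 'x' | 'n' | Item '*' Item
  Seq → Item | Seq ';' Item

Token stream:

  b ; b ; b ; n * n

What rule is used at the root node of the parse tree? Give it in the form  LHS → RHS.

Seq → Seq ';' Item

[Seq [Seq [Seq [Seq [Item b]] ; [Item b]] ; [Item b]] ; [Item [Item n] * [Item n]]]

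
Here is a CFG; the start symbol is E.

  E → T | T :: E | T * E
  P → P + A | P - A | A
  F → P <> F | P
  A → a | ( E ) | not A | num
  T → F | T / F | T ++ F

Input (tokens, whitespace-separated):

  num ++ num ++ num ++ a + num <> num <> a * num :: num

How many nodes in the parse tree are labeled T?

6

[E [T [T [T [T [F [P [A num]]]] ++ [F [P [A num]]]] ++ [F [P [A num]]]] ++ [F [P [P [A a]] + [A num]] <> [F [P [A num]] <> [F [P [A a]]]]]] * [E [T [F [P [A num]]]] :: [E [T [F [P [A num]]]]]]]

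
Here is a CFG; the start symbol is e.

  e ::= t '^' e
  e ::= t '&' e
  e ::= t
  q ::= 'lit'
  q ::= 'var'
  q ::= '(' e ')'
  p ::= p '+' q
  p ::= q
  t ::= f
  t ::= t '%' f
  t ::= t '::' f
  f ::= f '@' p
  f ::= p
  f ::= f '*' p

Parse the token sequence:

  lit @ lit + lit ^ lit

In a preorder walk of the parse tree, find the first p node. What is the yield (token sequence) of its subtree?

[e [t [f [f [p [q lit]]] @ [p [p [q lit]] + [q lit]]]] ^ [e [t [f [p [q lit]]]]]]

lit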